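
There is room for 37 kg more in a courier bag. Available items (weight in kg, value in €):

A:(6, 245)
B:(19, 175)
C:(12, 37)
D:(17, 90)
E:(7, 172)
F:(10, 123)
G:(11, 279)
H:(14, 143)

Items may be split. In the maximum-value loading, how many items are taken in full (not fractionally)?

4

Ratios (sorted): A 40.83, G 25.36, E 24.57, F 12.30, H 10.21, B 9.21, D 5.29, C 3.08
take A (6 @ 245); take G (11 @ 279); take E (7 @ 172); take F (10 @ 123); take 3/14 of H → 30.64. Capacity used 37/37.
4 item(s) taken whole; one partial (take 3/14 of H).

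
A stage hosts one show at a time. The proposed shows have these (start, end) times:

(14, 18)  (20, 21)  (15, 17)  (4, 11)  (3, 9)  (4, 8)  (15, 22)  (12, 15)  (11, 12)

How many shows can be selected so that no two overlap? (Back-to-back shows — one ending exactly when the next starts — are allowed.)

Order by finish time; keep every interval that doesn't clash with the previous kept one.
By end time: (4,8), (3,9), (4,11), (11,12), (12,15), (15,17), (14,18), (20,21), (15,22).
Pick (4,8); next start ≥ 8 → (11,12); next start ≥ 12 → (12,15); next start ≥ 15 → (15,17); next start ≥ 17 → (20,21).
Selected 5 shows.

5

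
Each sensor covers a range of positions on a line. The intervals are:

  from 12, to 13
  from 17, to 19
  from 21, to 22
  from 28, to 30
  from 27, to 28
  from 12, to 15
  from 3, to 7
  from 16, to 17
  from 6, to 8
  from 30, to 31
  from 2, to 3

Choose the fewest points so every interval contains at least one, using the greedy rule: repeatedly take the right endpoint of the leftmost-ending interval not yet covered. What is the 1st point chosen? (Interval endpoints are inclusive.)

3

Sort by right endpoint; whenever an interval is uncovered, place a point at its right end.
By right end: [2,3]  [3,7]  [6,8]  [12,13]  [12,15]  [16,17]  [17,19]  [21,22]  [27,28]  [28,30]  [30,31]
[2,3] uncovered → point at 3; [6,8] uncovered → point at 8; [12,13] uncovered → point at 13; [16,17] uncovered → point at 17; [21,22] uncovered → point at 22; [27,28] uncovered → point at 28; [30,31] uncovered → point at 31.
Points: 3, 8, 13, 17, 22, 28, 31 (7 total).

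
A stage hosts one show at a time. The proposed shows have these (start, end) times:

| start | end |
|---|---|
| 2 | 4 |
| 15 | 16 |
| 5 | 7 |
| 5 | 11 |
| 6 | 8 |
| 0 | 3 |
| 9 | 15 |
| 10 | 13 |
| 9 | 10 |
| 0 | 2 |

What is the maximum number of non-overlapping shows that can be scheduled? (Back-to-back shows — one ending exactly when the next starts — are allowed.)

6

Sorted by end: (0,2)  (0,3)  (2,4)  (5,7)  (6,8)  (9,10)  (5,11)  (10,13)  (9,15)  (15,16)
take (0,2); take (2,4); take (5,7); take (9,10); take (10,13); take (15,16).
Selected 6 shows.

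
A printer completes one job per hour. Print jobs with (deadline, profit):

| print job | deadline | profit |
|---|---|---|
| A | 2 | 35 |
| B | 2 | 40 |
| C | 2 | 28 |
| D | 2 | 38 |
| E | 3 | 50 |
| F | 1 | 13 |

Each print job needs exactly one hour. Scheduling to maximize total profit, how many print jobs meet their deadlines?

3

Sort by profit descending; place each in the latest free slot ≤ its deadline.
By profit: E(d3,50), B(d2,40), D(d2,38), A(d2,35), C(d2,28), F(d1,13)
E→slot 3; B→slot 2; D→slot 1; A skipped; C skipped; F skipped.
3 of 6 scheduled.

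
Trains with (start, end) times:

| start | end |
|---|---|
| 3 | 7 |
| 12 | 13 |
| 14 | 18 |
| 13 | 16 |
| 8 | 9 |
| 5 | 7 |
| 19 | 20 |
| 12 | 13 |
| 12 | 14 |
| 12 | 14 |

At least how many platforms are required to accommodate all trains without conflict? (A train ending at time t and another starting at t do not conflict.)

starts: [3, 5, 8, 12, 12, 12, 12, 13, 14, 19]
ends:   [7, 7, 9, 13, 13, 14, 14, 16, 18, 20]
s3→1 s5→2 e7→1 e7→0 s8→1 e9→0 s12→1 s12→2 s12→3 s12→4  — peak 4.

4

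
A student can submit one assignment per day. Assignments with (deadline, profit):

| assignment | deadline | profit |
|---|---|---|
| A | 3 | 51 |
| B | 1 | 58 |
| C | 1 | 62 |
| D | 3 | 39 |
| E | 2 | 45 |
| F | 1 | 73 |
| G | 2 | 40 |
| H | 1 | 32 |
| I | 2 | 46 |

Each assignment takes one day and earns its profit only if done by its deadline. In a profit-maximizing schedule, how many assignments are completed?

3

Take jobs in profit order; each goes to the latest open slot no later than its deadline.
Profit order: F=73 C=62 B=58 A=51 I=46 E=45 G=40 D=39 H=32
Assign: F→slot 1, C skipped, B skipped, A→slot 3, I→slot 2, E skipped, G skipped, D skipped, H skipped.
Slots: [1:F] [2:I] [3:A]
3 of 9 scheduled.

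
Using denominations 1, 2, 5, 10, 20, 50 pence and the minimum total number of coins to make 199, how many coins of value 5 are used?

199 − 3×50→49 − 2×20→9 − 1×5→4 − 2×2→0
Count of 5: 1

1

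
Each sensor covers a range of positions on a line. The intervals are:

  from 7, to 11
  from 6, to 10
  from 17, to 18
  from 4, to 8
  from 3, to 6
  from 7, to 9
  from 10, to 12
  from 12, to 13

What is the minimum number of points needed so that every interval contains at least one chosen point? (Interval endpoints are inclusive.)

Sorted: [3,6] [4,8] [7,9] [6,10] [7,11] [10,12] [12,13] [17,18]
{[3,6],[4,8]} hit by 6; {[7,9],[6,10],[7,11]} hit by 9; {[10,12],[12,13]} hit by 12; {[17,18]} hit by 18.
Points: 6, 9, 12, 18 (4 total).

4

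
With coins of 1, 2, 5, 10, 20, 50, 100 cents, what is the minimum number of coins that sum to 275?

275 − 2×100→75 − 1×50→25 − 1×20→5 − 1×5→0
Total coins = 2 + 1 + 1 + 1 = 5

5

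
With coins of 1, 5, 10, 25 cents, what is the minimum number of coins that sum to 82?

Use the largest denomination that fits, subtract, and repeat.
82 = 3×25 + 1×5 + 2×1
Total coins = 3 + 1 + 2 = 6

6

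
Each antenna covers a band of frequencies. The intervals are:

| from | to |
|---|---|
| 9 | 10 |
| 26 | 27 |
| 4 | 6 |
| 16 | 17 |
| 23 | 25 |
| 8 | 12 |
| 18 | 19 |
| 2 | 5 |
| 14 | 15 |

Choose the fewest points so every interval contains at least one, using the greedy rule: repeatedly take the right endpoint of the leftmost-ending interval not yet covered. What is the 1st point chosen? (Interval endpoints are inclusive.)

5

Sorted: [2,5] [4,6] [9,10] [8,12] [14,15] [16,17] [18,19] [23,25] [26,27]
{[2,5],[4,6]} hit by 5; {[9,10],[8,12]} hit by 10; {[14,15]} hit by 15; {[16,17]} hit by 17; {[18,19]} hit by 19; {[23,25]} hit by 25; {[26,27]} hit by 27.
Points: 5, 10, 15, 17, 19, 25, 27 (7 total).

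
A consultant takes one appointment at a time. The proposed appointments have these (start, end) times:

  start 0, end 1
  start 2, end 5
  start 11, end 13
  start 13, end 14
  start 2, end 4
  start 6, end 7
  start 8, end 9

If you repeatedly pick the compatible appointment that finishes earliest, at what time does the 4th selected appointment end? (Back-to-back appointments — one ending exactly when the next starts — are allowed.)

9

Order by finish time; keep every interval that doesn't clash with the previous kept one.
Sorted by end: (0,1)  (2,4)  (2,5)  (6,7)  (8,9)  (11,13)  (13,14)
take (0,1); take (2,4); take (6,7); take (8,9); take (11,13); take (13,14).
Selected: (0,1) (2,4) (6,7) (8,9) (11,13) (13,14)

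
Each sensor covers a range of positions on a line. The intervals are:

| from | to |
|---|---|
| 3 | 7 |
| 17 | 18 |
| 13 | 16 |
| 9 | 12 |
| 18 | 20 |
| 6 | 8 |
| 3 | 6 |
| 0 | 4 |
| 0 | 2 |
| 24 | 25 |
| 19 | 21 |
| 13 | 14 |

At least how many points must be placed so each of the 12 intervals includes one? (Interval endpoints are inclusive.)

7

By right end: [0,2]  [0,4]  [3,6]  [3,7]  [6,8]  [9,12]  [13,14]  [13,16]  [17,18]  [18,20]  [19,21]  [24,25]
[0,2] uncovered → point at 2; [3,6] uncovered → point at 6; [9,12] uncovered → point at 12; [13,14] uncovered → point at 14; [17,18] uncovered → point at 18; [19,21] uncovered → point at 21; [24,25] uncovered → point at 25.
Points: 2, 6, 12, 14, 18, 21, 25 (7 total).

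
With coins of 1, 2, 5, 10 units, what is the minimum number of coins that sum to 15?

2

Greedy: take as many of the largest coin as possible, then repeat with the remainder.
15 = 1×10 + 1×5
Total coins = 1 + 1 = 2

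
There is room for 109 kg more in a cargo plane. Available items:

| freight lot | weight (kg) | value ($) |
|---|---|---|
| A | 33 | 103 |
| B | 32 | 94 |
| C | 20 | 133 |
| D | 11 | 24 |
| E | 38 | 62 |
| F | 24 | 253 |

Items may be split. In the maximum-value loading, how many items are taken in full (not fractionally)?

Greedy by value/weight ratio, highest first.
Ratios (sorted): F 10.54, C 6.65, A 3.12, B 2.94, D 2.18, E 1.63
take F (24 @ 253); take C (20 @ 133); take A (33 @ 103); take B (32 @ 94). Capacity used 109/109.
4 item(s) taken whole.

4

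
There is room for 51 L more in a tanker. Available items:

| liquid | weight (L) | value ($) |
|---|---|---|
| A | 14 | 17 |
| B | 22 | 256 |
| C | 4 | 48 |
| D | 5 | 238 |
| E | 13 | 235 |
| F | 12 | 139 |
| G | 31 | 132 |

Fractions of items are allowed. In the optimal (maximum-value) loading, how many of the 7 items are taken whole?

4

Sort by value per unit weight and fill in that order.
Order: D (238/5=47.60) > E (235/13=18.08) > C (48/4=12.00) > B (256/22=11.64) > F (139/12=11.58) > G (132/31=4.26) > A (17/14=1.21)
Fill: take D (5 @ 238) → take E (13 @ 235) → take C (4 @ 48) → take B (22 @ 256) → take 7/12 of F → 81.08; 51/51 used.
4 item(s) taken whole; one partial (take 7/12 of F).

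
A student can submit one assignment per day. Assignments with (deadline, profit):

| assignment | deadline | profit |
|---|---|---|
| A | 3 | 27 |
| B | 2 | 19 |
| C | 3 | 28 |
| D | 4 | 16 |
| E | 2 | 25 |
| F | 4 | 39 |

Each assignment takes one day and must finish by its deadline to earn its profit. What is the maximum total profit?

Take jobs in profit order; each goes to the latest open slot no later than its deadline.
By profit: F(d4,39), C(d3,28), A(d3,27), E(d2,25), B(d2,19), D(d4,16)
F→slot 4; C→slot 3; A→slot 2; E→slot 1; B skipped; D skipped.
Profit = 25 + 27 + 28 + 39 = 119

119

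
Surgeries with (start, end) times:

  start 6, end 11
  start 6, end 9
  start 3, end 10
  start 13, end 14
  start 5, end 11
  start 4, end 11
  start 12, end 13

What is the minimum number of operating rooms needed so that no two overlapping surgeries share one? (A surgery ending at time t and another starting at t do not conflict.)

5

The answer is the maximum number of intervals overlapping at any instant.
starts: [3, 4, 5, 6, 6, 12, 13]
ends:   [9, 10, 11, 11, 11, 13, 14]
s3→1 s4→2 s5→3 s6→4 s6→5  — peak 5.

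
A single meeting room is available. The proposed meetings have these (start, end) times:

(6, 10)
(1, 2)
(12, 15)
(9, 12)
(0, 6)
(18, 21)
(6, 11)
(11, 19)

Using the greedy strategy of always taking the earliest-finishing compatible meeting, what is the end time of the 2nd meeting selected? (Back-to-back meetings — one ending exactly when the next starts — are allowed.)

10

By end time: (1,2), (0,6), (6,10), (6,11), (9,12), (12,15), (11,19), (18,21).
Pick (1,2); next start ≥ 2 → (6,10); next start ≥ 10 → (12,15); next start ≥ 15 → (18,21).
Selected: (1,2) (6,10) (12,15) (18,21)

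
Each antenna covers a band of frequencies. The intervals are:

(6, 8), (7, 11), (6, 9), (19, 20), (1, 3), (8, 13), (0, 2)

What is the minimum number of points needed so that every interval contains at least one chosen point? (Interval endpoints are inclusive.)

3

Sort by right endpoint; whenever an interval is uncovered, place a point at its right end.
Sorted: [0,2] [1,3] [6,8] [6,9] [7,11] [8,13] [19,20]
{[0,2],[1,3]} hit by 2; {[6,8],[6,9],[7,11],[8,13]} hit by 8; {[19,20]} hit by 20.
Points: 2, 8, 20 (3 total).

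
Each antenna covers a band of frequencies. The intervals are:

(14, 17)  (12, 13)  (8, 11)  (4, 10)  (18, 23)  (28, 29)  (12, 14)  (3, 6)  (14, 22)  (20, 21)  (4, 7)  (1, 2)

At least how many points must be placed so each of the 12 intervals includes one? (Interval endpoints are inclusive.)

7

Process intervals by earliest right end; each time one isn't hit yet, stab at its right endpoint.
By right end: [1,2]  [3,6]  [4,7]  [4,10]  [8,11]  [12,13]  [12,14]  [14,17]  [20,21]  [14,22]  [18,23]  [28,29]
[1,2] uncovered → point at 2; [3,6] uncovered → point at 6; [8,11] uncovered → point at 11; [12,13] uncovered → point at 13; [14,17] uncovered → point at 17; [20,21] uncovered → point at 21; [28,29] uncovered → point at 29.
Points: 2, 6, 11, 13, 17, 21, 29 (7 total).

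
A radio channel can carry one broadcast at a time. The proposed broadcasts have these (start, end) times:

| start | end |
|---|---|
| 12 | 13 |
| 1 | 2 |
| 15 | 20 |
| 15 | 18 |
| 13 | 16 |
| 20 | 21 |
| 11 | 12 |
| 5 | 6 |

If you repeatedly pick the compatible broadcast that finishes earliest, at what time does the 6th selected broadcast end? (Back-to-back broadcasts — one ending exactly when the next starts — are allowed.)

Greedy by earliest finish: after sorting by end time, pick each interval compatible with the last pick.
By end time: (1,2), (5,6), (11,12), (12,13), (13,16), (15,18), (15,20), (20,21).
Pick (1,2); next start ≥ 2 → (5,6); next start ≥ 6 → (11,12); next start ≥ 12 → (12,13); next start ≥ 13 → (13,16); next start ≥ 16 → (20,21).
Selected: (1,2) (5,6) (11,12) (12,13) (13,16) (20,21)

21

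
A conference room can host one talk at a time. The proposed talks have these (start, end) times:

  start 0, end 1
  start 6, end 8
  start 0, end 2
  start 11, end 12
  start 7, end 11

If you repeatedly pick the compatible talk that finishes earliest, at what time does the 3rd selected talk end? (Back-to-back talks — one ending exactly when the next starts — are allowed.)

Sorted by end: (0,1)  (0,2)  (6,8)  (7,11)  (11,12)
take (0,1); skip (0,2); take (6,8); take (11,12).
Selected: (0,1) (6,8) (11,12)

12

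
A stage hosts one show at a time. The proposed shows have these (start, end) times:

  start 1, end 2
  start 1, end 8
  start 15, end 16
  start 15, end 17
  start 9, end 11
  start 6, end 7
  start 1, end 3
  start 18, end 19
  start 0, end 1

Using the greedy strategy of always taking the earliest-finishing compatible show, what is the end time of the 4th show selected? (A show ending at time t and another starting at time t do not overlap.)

By end time: (0,1), (1,2), (1,3), (6,7), (1,8), (9,11), (15,16), (15,17), (18,19).
Pick (0,1); next start ≥ 1 → (1,2); next start ≥ 2 → (6,7); next start ≥ 7 → (9,11); next start ≥ 11 → (15,16); next start ≥ 16 → (18,19).
Selected: (0,1) (1,2) (6,7) (9,11) (15,16) (18,19)

11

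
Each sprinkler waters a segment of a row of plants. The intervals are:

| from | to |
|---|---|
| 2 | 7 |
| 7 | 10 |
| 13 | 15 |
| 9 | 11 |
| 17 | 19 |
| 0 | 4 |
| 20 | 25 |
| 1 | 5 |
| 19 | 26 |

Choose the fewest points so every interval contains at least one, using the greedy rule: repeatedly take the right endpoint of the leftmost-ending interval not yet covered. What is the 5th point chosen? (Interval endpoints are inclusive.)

25

Process intervals by earliest right end; each time one isn't hit yet, stab at its right endpoint.
Sorted: [0,4] [1,5] [2,7] [7,10] [9,11] [13,15] [17,19] [20,25] [19,26]
{[0,4],[1,5],[2,7]} hit by 4; {[7,10],[9,11]} hit by 10; {[13,15]} hit by 15; {[17,19]} hit by 19; {[20,25],[19,26]} hit by 25.
Points: 4, 10, 15, 19, 25 (5 total).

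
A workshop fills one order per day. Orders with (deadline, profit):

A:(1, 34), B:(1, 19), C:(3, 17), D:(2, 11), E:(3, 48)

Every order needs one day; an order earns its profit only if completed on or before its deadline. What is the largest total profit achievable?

Profit order: E=48 A=34 B=19 C=17 D=11
Assign: E→slot 3, A→slot 1, B skipped, C→slot 2, D skipped.
Slots: [1:A] [2:C] [3:E]
Profit = 34 + 17 + 48 = 99

99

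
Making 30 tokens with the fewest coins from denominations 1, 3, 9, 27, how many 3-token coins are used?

30 − 1×27→3 − 1×3→0
Count of 3: 1

1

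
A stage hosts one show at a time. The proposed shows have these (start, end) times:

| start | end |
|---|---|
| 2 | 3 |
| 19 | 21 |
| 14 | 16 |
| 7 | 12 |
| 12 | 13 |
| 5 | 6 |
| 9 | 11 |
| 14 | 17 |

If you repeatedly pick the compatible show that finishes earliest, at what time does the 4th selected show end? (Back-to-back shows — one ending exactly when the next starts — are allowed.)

13

Sorted by end: (2,3)  (5,6)  (9,11)  (7,12)  (12,13)  (14,16)  (14,17)  (19,21)
take (2,3); take (5,6); take (9,11); skip (7,12); take (12,13); take (14,16); skip (14,17); take (19,21).
Selected: (2,3) (5,6) (9,11) (12,13) (14,16) (19,21)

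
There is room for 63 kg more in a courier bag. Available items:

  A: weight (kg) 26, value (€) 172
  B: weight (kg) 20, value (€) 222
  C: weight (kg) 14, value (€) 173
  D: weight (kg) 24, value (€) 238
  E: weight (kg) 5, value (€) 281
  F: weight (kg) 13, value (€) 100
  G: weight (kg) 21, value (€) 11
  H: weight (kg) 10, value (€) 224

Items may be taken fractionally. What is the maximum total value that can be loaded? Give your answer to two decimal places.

1038.83

Greedy by value/weight ratio, highest first.
Order: E (281/5=56.20) > H (224/10=22.40) > C (173/14=12.36) > B (222/20=11.10) > D (238/24=9.92) > F (100/13=7.69) > A (172/26=6.62) > G (11/21=0.52)
Fill: take E (5 @ 281) → take H (10 @ 224) → take C (14 @ 173) → take B (20 @ 222) → take 14/24 of D → 138.83; 63/63 used.
Total value = 1038.83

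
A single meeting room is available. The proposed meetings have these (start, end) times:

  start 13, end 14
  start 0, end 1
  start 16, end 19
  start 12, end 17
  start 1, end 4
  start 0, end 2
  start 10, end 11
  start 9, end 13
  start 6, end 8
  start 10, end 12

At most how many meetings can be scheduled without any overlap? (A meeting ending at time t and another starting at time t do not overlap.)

6

By end time: (0,1), (0,2), (1,4), (6,8), (10,11), (10,12), (9,13), (13,14), (12,17), (16,19).
Pick (0,1); next start ≥ 1 → (1,4); next start ≥ 4 → (6,8); next start ≥ 8 → (10,11); next start ≥ 11 → (13,14); next start ≥ 14 → (16,19).
Selected 6 meetings.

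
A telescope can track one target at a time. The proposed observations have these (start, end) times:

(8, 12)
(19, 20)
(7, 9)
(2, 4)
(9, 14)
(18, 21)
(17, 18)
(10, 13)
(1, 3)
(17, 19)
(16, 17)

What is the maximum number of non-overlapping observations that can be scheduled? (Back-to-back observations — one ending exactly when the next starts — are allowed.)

Order by finish time; keep every interval that doesn't clash with the previous kept one.
Sorted by end: (1,3)  (2,4)  (7,9)  (8,12)  (10,13)  (9,14)  (16,17)  (17,18)  (17,19)  (19,20)  (18,21)
take (1,3); take (7,9); take (10,13); take (16,17); take (17,18); take (19,20).
Selected 6 observations.

6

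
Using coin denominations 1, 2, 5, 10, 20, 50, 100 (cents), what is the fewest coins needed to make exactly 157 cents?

Use the largest denomination that fits, subtract, and repeat.
157 = 1×100 + 1×50 + 1×5 + 1×2
Total coins = 1 + 1 + 1 + 1 = 4

4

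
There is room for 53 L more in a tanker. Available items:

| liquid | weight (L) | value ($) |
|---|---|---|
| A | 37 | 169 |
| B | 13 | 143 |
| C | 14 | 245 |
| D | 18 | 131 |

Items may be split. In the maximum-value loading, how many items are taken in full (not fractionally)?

3

Greedy by value/weight ratio, highest first.
Ratios (sorted): C 17.50, B 11.00, D 7.28, A 4.57
take C (14 @ 245); take B (13 @ 143); take D (18 @ 131); take 8/37 of A → 36.54. Capacity used 53/53.
3 item(s) taken whole; one partial (take 8/37 of A).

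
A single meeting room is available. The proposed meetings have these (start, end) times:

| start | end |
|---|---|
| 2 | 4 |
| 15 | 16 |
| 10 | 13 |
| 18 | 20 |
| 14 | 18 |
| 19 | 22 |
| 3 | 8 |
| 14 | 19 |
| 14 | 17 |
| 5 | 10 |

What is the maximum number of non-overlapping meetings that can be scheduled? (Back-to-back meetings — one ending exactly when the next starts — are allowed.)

5

Order by finish time; keep every interval that doesn't clash with the previous kept one.
Sorted by end: (2,4)  (3,8)  (5,10)  (10,13)  (15,16)  (14,17)  (14,18)  (14,19)  (18,20)  (19,22)
take (2,4); take (5,10); take (10,13); take (15,16); skip (14,19); take (18,20).
Selected 5 meetings.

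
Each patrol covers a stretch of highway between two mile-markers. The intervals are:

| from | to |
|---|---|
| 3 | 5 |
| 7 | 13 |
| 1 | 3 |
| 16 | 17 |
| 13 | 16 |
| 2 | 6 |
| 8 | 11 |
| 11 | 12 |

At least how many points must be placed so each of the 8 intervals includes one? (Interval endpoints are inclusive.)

Sorted: [1,3] [3,5] [2,6] [8,11] [11,12] [7,13] [13,16] [16,17]
{[1,3],[3,5],[2,6]} hit by 3; {[8,11],[11,12],[7,13]} hit by 11; {[13,16],[16,17]} hit by 16.
Points: 3, 11, 16 (3 total).

3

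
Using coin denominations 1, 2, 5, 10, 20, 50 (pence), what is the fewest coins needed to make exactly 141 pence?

141 = 2×50 + 2×20 + 1×1
Total coins = 2 + 2 + 1 = 5

5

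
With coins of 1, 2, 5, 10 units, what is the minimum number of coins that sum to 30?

3

30 − 3×10→0
Total coins = 3 = 3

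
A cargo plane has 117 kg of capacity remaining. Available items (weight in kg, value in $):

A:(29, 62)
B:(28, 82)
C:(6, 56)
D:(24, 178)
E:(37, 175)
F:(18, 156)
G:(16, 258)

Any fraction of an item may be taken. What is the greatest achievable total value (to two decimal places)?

Sort by value per unit weight and fill in that order.
Order: G (258/16=16.12) > C (56/6=9.33) > F (156/18=8.67) > D (178/24=7.42) > E (175/37=4.73) > B (82/28=2.93) > A (62/29=2.14)
Fill: take G (16 @ 258) → take C (6 @ 56) → take F (18 @ 156) → take D (24 @ 178) → take E (37 @ 175) → take 16/28 of B → 46.86; 117/117 used.
Total value = 869.86

869.86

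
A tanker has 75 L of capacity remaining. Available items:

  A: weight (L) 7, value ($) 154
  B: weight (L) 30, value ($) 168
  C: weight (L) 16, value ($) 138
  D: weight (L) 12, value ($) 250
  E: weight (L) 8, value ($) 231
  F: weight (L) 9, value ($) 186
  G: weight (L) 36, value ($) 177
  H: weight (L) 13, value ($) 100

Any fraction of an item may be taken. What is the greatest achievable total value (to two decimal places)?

Greedy by value/weight ratio, highest first.
Ratios (sorted): E 28.88, A 22.00, D 20.83, F 20.67, C 8.62, H 7.69, B 5.60, G 4.92
take E (8 @ 231); take A (7 @ 154); take D (12 @ 250); take F (9 @ 186); take C (16 @ 138); take H (13 @ 100); take 10/30 of B → 56.00. Capacity used 75/75.
Total value = 1115.00

1115.00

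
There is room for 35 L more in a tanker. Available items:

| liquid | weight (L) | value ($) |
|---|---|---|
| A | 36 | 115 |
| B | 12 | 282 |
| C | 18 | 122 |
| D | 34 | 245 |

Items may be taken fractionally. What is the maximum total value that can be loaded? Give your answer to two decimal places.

447.74

Sort by value per unit weight and fill in that order.
Order: B (282/12=23.50) > D (245/34=7.21) > C (122/18=6.78) > A (115/36=3.19)
Fill: take B (12 @ 282) → take 23/34 of D → 165.74; 35/35 used.
Total value = 447.74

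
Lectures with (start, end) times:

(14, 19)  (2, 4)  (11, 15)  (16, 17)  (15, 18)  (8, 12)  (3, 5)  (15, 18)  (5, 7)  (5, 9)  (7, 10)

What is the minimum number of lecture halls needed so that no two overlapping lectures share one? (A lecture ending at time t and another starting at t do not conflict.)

Count concurrent intervals with a sweep; the peak is the room count.
starts: [2, 3, 5, 5, 7, 8, 11, 14, 15, 15, 16]
ends:   [4, 5, 7, 9, 10, 12, 15, 17, 18, 18, 19]
s2→1 s3→2 e4→1 e5→0 s5→1 s5→2 e7→1 s7→2 s8→3 e9→2 e10→1 s11→2 e12→1 s14→2 e15→1 s15→2 s15→3 s16→4  — peak 4.

4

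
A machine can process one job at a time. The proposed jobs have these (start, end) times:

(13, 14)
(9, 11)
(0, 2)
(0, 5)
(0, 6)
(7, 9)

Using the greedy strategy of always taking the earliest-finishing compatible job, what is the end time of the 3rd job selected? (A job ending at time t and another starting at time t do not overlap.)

11

By end time: (0,2), (0,5), (0,6), (7,9), (9,11), (13,14).
Pick (0,2); next start ≥ 2 → (7,9); next start ≥ 9 → (9,11); next start ≥ 11 → (13,14).
Selected: (0,2) (7,9) (9,11) (13,14)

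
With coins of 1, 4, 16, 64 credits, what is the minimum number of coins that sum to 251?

11

251 = 3×64 + 3×16 + 2×4 + 3×1
Total coins = 3 + 3 + 2 + 3 = 11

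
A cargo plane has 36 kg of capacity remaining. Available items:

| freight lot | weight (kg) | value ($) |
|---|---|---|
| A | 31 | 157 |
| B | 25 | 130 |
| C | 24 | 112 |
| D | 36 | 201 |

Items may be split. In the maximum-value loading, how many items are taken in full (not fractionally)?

Greedy by value/weight ratio, highest first.
Ratios (sorted): D 5.58, B 5.20, A 5.06, C 4.67
take D (36 @ 201). Capacity used 36/36.
1 item(s) taken whole.

1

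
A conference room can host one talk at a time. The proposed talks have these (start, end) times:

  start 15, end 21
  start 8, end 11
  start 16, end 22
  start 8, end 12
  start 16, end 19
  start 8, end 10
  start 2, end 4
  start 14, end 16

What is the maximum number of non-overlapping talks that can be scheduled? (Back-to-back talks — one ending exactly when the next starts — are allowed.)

By end time: (2,4), (8,10), (8,11), (8,12), (14,16), (16,19), (15,21), (16,22).
Pick (2,4); next start ≥ 4 → (8,10); next start ≥ 10 → (14,16); next start ≥ 16 → (16,19).
Selected 4 talks.

4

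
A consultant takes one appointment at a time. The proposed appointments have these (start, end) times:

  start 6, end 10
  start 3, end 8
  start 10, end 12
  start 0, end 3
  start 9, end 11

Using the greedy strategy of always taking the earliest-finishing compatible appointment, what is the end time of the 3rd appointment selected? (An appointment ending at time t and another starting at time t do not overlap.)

Greedy by earliest finish: after sorting by end time, pick each interval compatible with the last pick.
By end time: (0,3), (3,8), (6,10), (9,11), (10,12).
Pick (0,3); next start ≥ 3 → (3,8); next start ≥ 8 → (9,11).
Selected: (0,3) (3,8) (9,11)

11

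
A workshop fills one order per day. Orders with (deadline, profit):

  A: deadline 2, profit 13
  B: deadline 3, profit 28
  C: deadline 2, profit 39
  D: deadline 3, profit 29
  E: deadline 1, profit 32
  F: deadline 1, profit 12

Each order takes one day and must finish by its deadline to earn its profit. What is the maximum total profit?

Sort by profit descending; place each in the latest free slot ≤ its deadline.
By profit: C(d2,39), E(d1,32), D(d3,29), B(d3,28), A(d2,13), F(d1,12)
C→slot 2; E→slot 1; D→slot 3; B skipped; A skipped; F skipped.
Profit = 32 + 39 + 29 = 100

100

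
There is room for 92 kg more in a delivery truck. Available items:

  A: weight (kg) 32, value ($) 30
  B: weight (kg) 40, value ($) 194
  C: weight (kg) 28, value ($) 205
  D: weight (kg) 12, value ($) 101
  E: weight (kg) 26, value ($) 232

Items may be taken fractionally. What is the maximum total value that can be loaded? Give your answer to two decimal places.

Ratios (sorted): E 8.92, D 8.42, C 7.32, B 4.85, A 0.94
take E (26 @ 232); take D (12 @ 101); take C (28 @ 205); take 26/40 of B → 126.10. Capacity used 92/92.
Total value = 664.10

664.10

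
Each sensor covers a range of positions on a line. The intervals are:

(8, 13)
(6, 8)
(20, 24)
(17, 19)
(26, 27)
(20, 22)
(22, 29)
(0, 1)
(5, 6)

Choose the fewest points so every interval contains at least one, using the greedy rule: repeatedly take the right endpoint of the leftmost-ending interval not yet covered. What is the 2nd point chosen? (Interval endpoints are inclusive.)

By right end: [0,1]  [5,6]  [6,8]  [8,13]  [17,19]  [20,22]  [20,24]  [26,27]  [22,29]
[0,1] uncovered → point at 1; [5,6] uncovered → point at 6; [8,13] uncovered → point at 13; [17,19] uncovered → point at 19; [20,22] uncovered → point at 22; [26,27] uncovered → point at 27.
Points: 1, 6, 13, 19, 22, 27 (6 total).

6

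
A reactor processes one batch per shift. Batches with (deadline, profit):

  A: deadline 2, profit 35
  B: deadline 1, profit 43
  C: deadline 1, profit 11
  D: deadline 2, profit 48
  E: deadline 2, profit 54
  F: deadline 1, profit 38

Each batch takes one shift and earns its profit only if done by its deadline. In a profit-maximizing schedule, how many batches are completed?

Take jobs in profit order; each goes to the latest open slot no later than its deadline.
By profit: E(d2,54), D(d2,48), B(d1,43), F(d1,38), A(d2,35), C(d1,11)
E→slot 2; D→slot 1; B skipped; F skipped; A skipped; C skipped.
2 of 6 scheduled.

2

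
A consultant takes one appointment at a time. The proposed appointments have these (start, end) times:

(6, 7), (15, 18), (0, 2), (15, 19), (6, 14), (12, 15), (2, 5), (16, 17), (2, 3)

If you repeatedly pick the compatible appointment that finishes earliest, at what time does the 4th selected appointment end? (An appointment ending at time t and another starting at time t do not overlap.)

15

Sort by end time and greedily take each interval whose start is ≥ the last chosen end.
By end time: (0,2), (2,3), (2,5), (6,7), (6,14), (12,15), (16,17), (15,18), (15,19).
Pick (0,2); next start ≥ 2 → (2,3); next start ≥ 3 → (6,7); next start ≥ 7 → (12,15); next start ≥ 15 → (16,17).
Selected: (0,2) (2,3) (6,7) (12,15) (16,17)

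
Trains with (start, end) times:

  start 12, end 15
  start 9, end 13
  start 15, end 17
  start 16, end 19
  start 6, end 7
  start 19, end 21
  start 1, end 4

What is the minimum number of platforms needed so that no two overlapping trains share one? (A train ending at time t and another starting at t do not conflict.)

2

Count concurrent intervals with a sweep; the peak is the room count.
Events (time:±→running): 1:+→1 4:-→0 6:+→1 7:-→0 9:+→1 12:+→2 … peak 2.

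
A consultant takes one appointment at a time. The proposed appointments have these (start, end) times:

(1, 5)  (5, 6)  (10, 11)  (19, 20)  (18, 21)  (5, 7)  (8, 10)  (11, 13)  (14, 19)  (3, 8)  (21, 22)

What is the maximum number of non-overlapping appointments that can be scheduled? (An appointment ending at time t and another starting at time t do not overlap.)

8

Greedy by earliest finish: after sorting by end time, pick each interval compatible with the last pick.
By end time: (1,5), (5,6), (5,7), (3,8), (8,10), (10,11), (11,13), (14,19), (19,20), (18,21), (21,22).
Pick (1,5); next start ≥ 5 → (5,6); next start ≥ 6 → (8,10); next start ≥ 10 → (10,11); next start ≥ 11 → (11,13); next start ≥ 13 → (14,19); next start ≥ 19 → (19,20); next start ≥ 20 → (21,22).
Selected 8 appointments.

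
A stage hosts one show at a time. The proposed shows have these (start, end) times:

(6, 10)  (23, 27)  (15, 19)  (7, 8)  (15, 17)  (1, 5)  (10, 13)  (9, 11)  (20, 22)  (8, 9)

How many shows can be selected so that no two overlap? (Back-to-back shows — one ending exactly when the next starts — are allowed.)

7

Sorted by end: (1,5)  (7,8)  (8,9)  (6,10)  (9,11)  (10,13)  (15,17)  (15,19)  (20,22)  (23,27)
take (1,5); take (7,8); take (8,9); skip (6,10); take (9,11); take (15,17); take (20,22); take (23,27).
Selected 7 shows.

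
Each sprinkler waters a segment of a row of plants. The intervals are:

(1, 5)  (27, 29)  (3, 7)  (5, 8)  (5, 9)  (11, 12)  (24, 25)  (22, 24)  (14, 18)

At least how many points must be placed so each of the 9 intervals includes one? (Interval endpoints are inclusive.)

By right end: [1,5]  [3,7]  [5,8]  [5,9]  [11,12]  [14,18]  [22,24]  [24,25]  [27,29]
[1,5] uncovered → point at 5; [11,12] uncovered → point at 12; [14,18] uncovered → point at 18; [22,24] uncovered → point at 24; [27,29] uncovered → point at 29.
Points: 5, 12, 18, 24, 29 (5 total).

5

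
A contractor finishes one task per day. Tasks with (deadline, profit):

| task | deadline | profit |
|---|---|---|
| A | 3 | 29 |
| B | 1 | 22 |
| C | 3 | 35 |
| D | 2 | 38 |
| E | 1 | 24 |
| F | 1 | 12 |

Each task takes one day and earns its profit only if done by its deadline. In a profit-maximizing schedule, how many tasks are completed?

Sort by profit descending; place each in the latest free slot ≤ its deadline.
By profit: D(d2,38), C(d3,35), A(d3,29), E(d1,24), B(d1,22), F(d1,12)
D→slot 2; C→slot 3; A→slot 1; E skipped; B skipped; F skipped.
3 of 6 scheduled.

3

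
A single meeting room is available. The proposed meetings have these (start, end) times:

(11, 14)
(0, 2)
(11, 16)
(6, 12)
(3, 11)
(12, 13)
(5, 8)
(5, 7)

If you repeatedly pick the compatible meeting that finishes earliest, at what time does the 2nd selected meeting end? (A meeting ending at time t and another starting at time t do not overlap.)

7

By end time: (0,2), (5,7), (5,8), (3,11), (6,12), (12,13), (11,14), (11,16).
Pick (0,2); next start ≥ 2 → (5,7); next start ≥ 7 → (12,13).
Selected: (0,2) (5,7) (12,13)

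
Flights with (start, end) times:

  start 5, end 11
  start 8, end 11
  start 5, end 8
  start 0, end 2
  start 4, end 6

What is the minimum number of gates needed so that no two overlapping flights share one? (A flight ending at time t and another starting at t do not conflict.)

3

Events (time:±→running): 0:+→1 2:-→0 4:+→1 5:+→2 5:+→3 … peak 3.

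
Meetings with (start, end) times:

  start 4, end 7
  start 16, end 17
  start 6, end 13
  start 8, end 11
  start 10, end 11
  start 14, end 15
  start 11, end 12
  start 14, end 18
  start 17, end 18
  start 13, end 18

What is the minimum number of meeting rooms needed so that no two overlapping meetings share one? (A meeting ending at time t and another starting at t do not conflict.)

starts: [4, 6, 8, 10, 11, 13, 14, 14, 16, 17]
ends:   [7, 11, 11, 12, 13, 15, 17, 18, 18, 18]
s4→1 s6→2 e7→1 s8→2 s10→3  — peak 3.

3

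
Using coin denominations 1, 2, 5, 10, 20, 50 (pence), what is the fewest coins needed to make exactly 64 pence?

Use the largest denomination that fits, subtract, and repeat.
64 − 1×50→14 − 1×10→4 − 2×2→0
Total coins = 1 + 1 + 2 = 4

4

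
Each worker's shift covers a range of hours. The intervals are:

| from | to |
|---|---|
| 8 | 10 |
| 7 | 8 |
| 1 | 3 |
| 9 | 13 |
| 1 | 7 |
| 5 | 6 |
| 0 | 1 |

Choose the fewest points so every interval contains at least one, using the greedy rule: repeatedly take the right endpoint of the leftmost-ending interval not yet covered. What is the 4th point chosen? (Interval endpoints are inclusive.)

Sorted: [0,1] [1,3] [5,6] [1,7] [7,8] [8,10] [9,13]
{[0,1],[1,3]} hit by 1; {[5,6],[1,7]} hit by 6; {[7,8],[8,10]} hit by 8; {[9,13]} hit by 13.
Points: 1, 6, 8, 13 (4 total).

13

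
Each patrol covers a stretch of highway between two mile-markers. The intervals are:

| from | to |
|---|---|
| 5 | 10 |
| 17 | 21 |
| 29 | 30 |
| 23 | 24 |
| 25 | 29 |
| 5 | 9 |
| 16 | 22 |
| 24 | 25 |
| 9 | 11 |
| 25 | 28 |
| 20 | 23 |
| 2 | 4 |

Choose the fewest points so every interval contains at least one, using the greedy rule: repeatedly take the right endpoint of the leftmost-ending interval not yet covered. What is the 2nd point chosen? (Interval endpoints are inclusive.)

9

Process intervals by earliest right end; each time one isn't hit yet, stab at its right endpoint.
Sorted: [2,4] [5,9] [5,10] [9,11] [17,21] [16,22] [20,23] [23,24] [24,25] [25,28] [25,29] [29,30]
{[2,4]} hit by 4; {[5,9],[5,10],[9,11]} hit by 9; {[17,21],[16,22],[20,23]} hit by 21; {[23,24],[24,25]} hit by 24; {[25,28],[25,29]} hit by 28; {[29,30]} hit by 30.
Points: 4, 9, 21, 24, 28, 30 (6 total).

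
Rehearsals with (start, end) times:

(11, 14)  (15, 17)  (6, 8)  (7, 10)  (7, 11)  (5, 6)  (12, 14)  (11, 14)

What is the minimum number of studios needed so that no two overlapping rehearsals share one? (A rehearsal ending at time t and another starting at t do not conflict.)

3

Events (time:±→running): 5:+→1 6:-→0 6:+→1 7:+→2 7:+→3 … peak 3.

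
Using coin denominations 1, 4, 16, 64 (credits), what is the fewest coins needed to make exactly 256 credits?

Use the largest denomination that fits, subtract, and repeat.
256 = 4×64
Total coins = 4 = 4

4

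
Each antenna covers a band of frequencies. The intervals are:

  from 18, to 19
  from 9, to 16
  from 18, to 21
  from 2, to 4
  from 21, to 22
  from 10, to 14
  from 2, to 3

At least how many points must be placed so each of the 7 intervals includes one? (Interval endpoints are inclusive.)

Process intervals by earliest right end; each time one isn't hit yet, stab at its right endpoint.
By right end: [2,3]  [2,4]  [10,14]  [9,16]  [18,19]  [18,21]  [21,22]
[2,3] uncovered → point at 3; [10,14] uncovered → point at 14; [18,19] uncovered → point at 19; [21,22] uncovered → point at 22.
Points: 3, 14, 19, 22 (4 total).

4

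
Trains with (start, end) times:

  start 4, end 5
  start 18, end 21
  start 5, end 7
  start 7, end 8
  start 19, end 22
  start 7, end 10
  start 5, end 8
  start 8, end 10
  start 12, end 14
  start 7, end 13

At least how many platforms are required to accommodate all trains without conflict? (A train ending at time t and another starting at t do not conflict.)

4

Events (time:±→running): 4:+→1 5:-→0 5:+→1 5:+→2 7:-→1 7:+→2 7:+→3 7:+→4 … peak 4.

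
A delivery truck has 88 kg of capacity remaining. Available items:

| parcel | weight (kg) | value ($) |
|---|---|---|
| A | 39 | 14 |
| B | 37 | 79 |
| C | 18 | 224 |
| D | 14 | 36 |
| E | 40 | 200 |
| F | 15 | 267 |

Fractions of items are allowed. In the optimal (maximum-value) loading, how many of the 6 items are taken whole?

4

Ratios (sorted): F 17.80, C 12.44, E 5.00, D 2.57, B 2.14, A 0.36
take F (15 @ 267); take C (18 @ 224); take E (40 @ 200); take D (14 @ 36); take 1/37 of B → 2.14. Capacity used 88/88.
4 item(s) taken whole; one partial (take 1/37 of B).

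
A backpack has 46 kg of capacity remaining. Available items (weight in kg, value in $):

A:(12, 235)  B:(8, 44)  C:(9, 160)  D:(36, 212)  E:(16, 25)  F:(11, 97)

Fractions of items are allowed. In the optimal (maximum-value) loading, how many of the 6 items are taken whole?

3

Greedy by value/weight ratio, highest first.
Ratios (sorted): A 19.58, C 17.78, F 8.82, D 5.89, B 5.50, E 1.56
take A (12 @ 235); take C (9 @ 160); take F (11 @ 97); take 14/36 of D → 82.44. Capacity used 46/46.
3 item(s) taken whole; one partial (take 14/36 of D).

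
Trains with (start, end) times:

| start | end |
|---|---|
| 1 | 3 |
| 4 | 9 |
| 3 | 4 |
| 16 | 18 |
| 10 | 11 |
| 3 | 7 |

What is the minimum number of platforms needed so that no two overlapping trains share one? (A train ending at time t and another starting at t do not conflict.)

The answer is the maximum number of intervals overlapping at any instant.
Events (time:±→running): 1:+→1 3:-→0 3:+→1 3:+→2 … peak 2.

2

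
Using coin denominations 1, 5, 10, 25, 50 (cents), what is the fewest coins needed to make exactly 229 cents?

9

229 = 4×50 + 1×25 + 4×1
Total coins = 4 + 1 + 4 = 9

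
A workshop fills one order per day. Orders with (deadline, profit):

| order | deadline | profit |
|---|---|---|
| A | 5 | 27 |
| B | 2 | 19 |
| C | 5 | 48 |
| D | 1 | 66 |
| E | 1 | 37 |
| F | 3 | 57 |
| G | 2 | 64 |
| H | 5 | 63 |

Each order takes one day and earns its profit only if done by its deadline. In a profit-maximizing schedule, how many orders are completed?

Take jobs in profit order; each goes to the latest open slot no later than its deadline.
By profit: D(d1,66), G(d2,64), H(d5,63), F(d3,57), C(d5,48), E(d1,37), A(d5,27), B(d2,19)
D→slot 1; G→slot 2; H→slot 5; F→slot 3; C→slot 4; E skipped; A skipped; B skipped.
5 of 8 scheduled.

5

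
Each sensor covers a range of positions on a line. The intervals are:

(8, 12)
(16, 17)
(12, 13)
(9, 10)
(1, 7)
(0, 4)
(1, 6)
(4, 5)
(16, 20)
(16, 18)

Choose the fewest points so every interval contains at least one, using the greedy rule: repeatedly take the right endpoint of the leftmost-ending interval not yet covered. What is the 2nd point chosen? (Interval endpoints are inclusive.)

Process intervals by earliest right end; each time one isn't hit yet, stab at its right endpoint.
Sorted: [0,4] [4,5] [1,6] [1,7] [9,10] [8,12] [12,13] [16,17] [16,18] [16,20]
{[0,4],[4,5],[1,6],[1,7]} hit by 4; {[9,10],[8,12]} hit by 10; {[12,13]} hit by 13; {[16,17],[16,18],[16,20]} hit by 17.
Points: 4, 10, 13, 17 (4 total).

10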